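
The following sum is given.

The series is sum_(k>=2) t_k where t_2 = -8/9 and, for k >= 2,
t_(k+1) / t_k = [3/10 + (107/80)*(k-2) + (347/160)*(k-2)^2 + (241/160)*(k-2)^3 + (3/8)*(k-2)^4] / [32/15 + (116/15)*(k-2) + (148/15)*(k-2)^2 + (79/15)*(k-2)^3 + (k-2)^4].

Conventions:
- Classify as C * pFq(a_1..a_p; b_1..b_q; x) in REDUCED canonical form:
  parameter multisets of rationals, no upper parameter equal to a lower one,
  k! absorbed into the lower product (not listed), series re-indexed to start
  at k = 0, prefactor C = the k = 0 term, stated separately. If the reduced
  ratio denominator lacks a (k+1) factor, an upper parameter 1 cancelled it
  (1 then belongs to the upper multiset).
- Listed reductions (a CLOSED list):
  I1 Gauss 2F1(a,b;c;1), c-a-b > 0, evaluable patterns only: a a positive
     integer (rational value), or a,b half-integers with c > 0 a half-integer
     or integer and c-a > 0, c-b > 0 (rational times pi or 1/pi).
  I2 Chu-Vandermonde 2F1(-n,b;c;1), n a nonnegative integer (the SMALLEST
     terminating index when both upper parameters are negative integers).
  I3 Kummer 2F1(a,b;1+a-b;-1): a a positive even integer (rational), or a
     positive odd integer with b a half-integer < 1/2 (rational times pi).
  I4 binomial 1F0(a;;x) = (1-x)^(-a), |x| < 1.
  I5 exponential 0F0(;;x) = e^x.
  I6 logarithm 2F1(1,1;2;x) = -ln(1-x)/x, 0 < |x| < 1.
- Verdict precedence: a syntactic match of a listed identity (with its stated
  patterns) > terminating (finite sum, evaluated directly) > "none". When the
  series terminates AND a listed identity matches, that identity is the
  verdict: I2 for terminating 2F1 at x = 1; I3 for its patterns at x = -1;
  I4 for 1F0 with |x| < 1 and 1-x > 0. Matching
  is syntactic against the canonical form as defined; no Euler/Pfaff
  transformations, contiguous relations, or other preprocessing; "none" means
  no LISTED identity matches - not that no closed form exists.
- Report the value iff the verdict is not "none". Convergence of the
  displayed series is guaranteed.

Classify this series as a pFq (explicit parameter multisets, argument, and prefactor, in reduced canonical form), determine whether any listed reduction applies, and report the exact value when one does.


Key observation: t_0 being -8/9, cancel k + 2/3 from the displayed ratio first; then prefactor -8/9.
Ratio: r(k) = (3/8) * (k+3/4) (k+1) / [(k+2) (k+1)] - rational; roots negated = parameters, x = (3/8), C = -8/9.

The series (x = 3/8) is 2F1: upper {3/4, 1}, lower {2}, prefactor -8/9. Verdict: no listed reduction: x = 3/8 and upper {3/4, 1} fail every I1-I6 pattern.


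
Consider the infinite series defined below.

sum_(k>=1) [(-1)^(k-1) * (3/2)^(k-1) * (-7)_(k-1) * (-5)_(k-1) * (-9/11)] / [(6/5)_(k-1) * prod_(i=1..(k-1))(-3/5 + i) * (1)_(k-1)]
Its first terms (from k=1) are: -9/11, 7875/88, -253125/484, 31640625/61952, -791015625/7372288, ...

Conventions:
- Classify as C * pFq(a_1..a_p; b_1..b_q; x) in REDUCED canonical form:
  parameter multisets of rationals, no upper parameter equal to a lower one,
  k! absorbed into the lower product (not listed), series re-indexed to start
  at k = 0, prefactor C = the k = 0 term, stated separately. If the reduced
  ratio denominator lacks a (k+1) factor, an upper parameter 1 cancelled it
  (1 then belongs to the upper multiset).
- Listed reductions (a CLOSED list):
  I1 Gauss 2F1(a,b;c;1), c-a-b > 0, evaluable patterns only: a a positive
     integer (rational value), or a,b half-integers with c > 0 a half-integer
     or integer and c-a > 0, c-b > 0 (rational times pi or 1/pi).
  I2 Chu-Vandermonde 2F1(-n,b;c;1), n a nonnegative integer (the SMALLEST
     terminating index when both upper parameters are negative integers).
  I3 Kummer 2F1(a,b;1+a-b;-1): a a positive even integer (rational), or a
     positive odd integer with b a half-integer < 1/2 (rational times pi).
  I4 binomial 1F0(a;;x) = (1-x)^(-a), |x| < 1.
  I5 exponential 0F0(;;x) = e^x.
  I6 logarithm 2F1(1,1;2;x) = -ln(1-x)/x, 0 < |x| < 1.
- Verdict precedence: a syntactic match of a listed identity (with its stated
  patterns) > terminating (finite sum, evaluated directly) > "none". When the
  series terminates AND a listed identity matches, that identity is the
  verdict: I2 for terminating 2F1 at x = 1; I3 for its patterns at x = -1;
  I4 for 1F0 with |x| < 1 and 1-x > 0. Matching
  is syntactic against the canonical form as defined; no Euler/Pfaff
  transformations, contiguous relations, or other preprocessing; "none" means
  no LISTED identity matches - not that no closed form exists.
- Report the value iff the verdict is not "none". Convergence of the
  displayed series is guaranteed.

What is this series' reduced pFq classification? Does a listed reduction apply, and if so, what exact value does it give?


Canonical form: C = -9/11 times 2F2 with upper {-7, -5}, lower {2/5, 6/5}, x = -3/2. Verdict: terminating - the sum ends at index 5 because -5 is a negative integer; exact evaluation follows. Its exact value is -32123846349/1204842496.

Key observation: t_0 = -9/11 here, and the (-1)^k factor (C = -9/11) folds into the argument's sign.
Term ratio: r(k) = (-3/2) * (k-7) (k-5) / [(k+2/5) (k+6/5) (k+1)] - rational in k. x = (-3/2); t_0 = -9/11; negate the roots.


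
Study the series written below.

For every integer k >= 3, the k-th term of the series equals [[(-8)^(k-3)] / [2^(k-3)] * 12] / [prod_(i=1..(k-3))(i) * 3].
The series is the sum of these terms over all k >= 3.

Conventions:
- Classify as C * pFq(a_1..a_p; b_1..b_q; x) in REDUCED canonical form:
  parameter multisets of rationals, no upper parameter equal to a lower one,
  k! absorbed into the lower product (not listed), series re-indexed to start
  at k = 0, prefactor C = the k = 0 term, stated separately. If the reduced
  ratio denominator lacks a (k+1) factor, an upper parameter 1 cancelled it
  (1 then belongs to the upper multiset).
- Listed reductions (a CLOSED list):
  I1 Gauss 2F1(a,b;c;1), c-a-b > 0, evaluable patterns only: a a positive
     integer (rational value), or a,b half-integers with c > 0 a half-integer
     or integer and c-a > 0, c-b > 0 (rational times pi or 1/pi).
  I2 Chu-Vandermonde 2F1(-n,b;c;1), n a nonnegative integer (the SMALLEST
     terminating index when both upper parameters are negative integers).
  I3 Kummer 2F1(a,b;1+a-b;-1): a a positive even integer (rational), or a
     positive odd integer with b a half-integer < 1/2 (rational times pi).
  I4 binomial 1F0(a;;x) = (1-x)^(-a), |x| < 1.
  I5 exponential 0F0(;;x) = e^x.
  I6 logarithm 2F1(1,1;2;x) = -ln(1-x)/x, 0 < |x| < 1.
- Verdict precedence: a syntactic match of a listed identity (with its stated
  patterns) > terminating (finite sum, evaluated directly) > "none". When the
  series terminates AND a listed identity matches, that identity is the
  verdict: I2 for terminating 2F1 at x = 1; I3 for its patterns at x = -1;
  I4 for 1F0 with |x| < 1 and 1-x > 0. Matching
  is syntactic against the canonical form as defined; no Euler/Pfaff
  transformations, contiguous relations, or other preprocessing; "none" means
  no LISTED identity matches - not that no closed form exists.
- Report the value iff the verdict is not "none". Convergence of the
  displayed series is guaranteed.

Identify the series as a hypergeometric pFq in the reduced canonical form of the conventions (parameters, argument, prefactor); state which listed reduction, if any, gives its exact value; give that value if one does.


Prefactor 4, argument -4: 0F0 with upper {-} over lower {-}. Verdict: the exponential series (I5) applies (the 0F0 exponential series at x = -4). Sum: 4 * e^(-4).

The tell: from the first term 4: the two k-th powers (C = 4, x = -4) combine into one argument.
Consecutive-term ratio: r(k) = (-4) * 1 / [(k+1)] - poly over poly, x = (-4) from leading terms; C = 4 at k = 0.


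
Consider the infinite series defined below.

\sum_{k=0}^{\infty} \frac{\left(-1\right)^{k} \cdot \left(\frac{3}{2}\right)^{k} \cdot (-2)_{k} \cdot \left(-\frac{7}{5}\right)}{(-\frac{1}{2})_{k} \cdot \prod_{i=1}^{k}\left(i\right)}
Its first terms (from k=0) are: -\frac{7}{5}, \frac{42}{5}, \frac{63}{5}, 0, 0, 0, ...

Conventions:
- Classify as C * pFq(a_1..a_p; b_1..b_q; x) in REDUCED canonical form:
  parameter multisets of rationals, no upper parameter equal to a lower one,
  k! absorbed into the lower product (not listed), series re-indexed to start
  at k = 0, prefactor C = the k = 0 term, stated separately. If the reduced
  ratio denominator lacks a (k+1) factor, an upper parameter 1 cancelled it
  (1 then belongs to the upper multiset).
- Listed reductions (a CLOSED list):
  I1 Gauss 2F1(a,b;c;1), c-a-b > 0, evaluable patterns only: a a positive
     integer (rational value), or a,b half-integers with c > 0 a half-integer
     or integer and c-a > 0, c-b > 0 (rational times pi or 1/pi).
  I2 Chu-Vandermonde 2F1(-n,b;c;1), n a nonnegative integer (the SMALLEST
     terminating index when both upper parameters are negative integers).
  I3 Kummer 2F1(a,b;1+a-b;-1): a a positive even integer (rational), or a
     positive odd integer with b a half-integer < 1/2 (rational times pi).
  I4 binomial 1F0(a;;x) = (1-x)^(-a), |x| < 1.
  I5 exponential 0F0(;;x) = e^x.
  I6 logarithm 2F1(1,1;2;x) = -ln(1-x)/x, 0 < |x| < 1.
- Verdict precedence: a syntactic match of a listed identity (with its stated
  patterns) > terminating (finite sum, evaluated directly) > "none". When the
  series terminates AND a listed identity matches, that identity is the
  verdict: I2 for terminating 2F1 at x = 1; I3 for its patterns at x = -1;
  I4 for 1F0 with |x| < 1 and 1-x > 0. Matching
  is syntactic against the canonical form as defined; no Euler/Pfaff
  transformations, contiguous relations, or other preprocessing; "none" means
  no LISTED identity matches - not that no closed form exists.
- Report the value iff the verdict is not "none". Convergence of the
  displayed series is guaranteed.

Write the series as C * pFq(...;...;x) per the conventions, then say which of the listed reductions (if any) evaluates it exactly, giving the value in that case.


The series (x = -\frac{3}{2}) is 1F1: upper {-2}, lower {-\frac{1}{2}}, prefactor -\frac{7}{5}. Verdict: terminating - upper -2 stops the sum at k = 2; the 3 terms are added exactly. Exact value: \frac{98}{5}.

Structural cue: with t_0 = -\frac{7}{5}, the (-1)^k factor (prefactor -7/5) folds into the argument's sign.
Consecutive-term ratio: r(k) = -\frac{3}{2} * (k-2) / [(k-\frac{1}{2}) (k+1)] - rational in k, leading ratio -\frac{3}{2}; with t_0 = -\frac{7}{5}, classification follows.


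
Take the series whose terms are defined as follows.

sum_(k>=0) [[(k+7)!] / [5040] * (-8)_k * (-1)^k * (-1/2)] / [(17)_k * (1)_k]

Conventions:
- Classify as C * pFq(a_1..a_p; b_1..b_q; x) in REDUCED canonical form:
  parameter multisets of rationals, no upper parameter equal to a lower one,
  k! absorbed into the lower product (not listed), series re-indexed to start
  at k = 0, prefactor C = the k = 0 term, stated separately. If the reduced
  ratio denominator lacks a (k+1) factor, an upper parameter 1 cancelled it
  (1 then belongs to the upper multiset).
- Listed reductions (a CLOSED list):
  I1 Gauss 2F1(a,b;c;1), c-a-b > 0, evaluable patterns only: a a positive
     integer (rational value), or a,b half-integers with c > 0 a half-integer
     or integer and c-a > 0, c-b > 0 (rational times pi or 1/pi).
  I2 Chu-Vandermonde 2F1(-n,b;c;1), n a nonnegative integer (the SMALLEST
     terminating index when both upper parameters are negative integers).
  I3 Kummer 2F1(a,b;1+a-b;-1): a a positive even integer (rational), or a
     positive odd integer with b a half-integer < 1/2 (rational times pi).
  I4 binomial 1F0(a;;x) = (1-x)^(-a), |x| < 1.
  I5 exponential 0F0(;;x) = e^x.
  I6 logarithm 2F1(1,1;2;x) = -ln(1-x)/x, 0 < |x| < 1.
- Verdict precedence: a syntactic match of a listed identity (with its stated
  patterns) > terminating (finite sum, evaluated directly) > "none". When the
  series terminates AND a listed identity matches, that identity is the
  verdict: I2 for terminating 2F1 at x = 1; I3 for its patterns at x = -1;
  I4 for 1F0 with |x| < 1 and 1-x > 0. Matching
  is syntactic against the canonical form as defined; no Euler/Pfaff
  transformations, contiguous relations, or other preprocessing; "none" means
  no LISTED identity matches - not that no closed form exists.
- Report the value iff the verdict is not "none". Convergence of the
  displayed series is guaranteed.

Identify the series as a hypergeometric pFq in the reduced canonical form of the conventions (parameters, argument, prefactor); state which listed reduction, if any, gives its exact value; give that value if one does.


With C = -1/2: the canonical form is 2F1(-8, 8; 17; -1). Verdict at x = -1: Kummer (I3) matches (x = -1; c = 17 equals 1+a-b for upper {-8, 8}: listed pattern). Hence: -13.

First insight: x = (-1) and the factorial ratio (C = -1/2, x = -1) (k+a-1)!/(a-1)! is a rising factorial (a)_k.
Adjacent-term ratio: r(k) = (-1) * (k-8) (k+8) / [(k+17) (k+1)] ; factor over Q: parameters, x = (-1), and C = -1/2.


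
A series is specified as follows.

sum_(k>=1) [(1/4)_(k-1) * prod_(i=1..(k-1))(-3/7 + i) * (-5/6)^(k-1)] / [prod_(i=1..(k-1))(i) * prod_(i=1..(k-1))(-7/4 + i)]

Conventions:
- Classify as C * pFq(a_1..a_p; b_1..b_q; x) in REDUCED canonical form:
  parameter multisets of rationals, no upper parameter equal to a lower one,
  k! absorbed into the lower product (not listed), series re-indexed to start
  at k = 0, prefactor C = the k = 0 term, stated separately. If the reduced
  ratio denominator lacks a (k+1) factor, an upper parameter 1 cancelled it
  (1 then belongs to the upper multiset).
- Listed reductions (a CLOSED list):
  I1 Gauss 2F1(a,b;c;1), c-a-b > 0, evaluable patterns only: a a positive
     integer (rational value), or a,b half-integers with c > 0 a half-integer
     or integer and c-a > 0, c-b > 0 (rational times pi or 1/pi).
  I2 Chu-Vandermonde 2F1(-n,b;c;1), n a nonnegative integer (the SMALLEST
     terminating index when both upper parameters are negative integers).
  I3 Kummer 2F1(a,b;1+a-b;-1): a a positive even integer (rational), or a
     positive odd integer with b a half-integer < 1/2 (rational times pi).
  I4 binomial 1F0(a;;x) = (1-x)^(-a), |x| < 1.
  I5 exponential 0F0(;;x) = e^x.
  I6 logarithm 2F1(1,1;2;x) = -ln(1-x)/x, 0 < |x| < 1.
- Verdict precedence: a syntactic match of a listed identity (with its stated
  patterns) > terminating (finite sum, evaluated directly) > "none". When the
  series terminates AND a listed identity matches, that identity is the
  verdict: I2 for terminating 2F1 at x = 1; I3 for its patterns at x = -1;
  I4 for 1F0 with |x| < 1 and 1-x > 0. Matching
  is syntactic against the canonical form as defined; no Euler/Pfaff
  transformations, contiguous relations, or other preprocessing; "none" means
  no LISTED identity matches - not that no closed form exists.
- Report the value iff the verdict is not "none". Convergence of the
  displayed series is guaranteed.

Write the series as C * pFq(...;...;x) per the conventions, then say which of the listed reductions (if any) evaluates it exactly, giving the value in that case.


At argument -5/6: a 2F1 with upper {1/4, 4/7}, lower {-3/4}, scaled by C = 1. Verdict: none - at argument -5/6 the multisets {1/4, 4/7} ; {-3/4} match no listed identity.

The tell: from the first term 1: the running product (prefactor 1) telescopes to a rising factorial.
Adjacent-term ratio: r(k) = (-5/6) * (k+1/4) (k+4/7) / [(k-3/4) (k+1)] - poly over poly, x = (-5/6) from leading terms; C = 1 at k = 0.


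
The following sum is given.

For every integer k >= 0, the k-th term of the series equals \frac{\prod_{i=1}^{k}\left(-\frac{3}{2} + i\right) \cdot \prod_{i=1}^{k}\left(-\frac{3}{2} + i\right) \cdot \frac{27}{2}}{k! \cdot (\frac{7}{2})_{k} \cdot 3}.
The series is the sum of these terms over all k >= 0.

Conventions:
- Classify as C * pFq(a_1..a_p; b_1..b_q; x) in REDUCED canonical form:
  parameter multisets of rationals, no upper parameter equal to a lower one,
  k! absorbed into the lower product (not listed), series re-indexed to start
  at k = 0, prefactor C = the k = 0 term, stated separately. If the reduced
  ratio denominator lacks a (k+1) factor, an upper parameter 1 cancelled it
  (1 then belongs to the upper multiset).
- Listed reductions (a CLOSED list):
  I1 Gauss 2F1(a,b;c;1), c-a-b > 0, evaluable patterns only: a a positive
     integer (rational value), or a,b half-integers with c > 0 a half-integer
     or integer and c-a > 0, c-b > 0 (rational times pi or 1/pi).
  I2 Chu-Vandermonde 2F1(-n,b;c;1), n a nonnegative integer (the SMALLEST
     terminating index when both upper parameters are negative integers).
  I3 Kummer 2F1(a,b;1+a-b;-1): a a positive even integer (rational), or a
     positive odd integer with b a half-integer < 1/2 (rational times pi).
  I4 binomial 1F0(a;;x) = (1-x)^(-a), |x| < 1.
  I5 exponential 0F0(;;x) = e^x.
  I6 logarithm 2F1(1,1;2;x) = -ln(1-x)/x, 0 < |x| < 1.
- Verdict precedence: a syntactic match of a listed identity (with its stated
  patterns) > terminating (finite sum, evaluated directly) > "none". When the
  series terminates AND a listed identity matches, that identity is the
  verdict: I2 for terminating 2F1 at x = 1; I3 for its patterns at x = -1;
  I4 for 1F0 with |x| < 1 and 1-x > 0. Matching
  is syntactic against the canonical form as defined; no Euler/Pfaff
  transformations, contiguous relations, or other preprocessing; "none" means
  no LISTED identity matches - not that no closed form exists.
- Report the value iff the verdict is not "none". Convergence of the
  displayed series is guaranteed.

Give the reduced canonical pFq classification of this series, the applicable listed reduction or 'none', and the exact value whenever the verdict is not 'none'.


The series (x = 1) is 2F1: upper {-\frac{1}{2}, -\frac{1}{2}}, lower {\frac{7}{2}}, prefactor \frac{9}{2}. Verdict: the half-integer Gauss pattern (I1) matches (x = 1; upper {-\frac{1}{2}, -\frac{1}{2}} half-integers, c = \frac{7}{2} in the evaluable pattern). Value: \frac{1575}{1024} \cdot \pi.

Structural cue: t_0 = \frac{9}{2} here, and the running product (C = 9/2, x = 1) telescopes to a rising factorial.
Term ratio: r(k) = 1 * (k-\frac{1}{2}) (k-\frac{1}{2}) / [(k+\frac{7}{2}) (k+1)] - rational in k. x = 1; t_0 = \frac{9}{2}; negate the roots.


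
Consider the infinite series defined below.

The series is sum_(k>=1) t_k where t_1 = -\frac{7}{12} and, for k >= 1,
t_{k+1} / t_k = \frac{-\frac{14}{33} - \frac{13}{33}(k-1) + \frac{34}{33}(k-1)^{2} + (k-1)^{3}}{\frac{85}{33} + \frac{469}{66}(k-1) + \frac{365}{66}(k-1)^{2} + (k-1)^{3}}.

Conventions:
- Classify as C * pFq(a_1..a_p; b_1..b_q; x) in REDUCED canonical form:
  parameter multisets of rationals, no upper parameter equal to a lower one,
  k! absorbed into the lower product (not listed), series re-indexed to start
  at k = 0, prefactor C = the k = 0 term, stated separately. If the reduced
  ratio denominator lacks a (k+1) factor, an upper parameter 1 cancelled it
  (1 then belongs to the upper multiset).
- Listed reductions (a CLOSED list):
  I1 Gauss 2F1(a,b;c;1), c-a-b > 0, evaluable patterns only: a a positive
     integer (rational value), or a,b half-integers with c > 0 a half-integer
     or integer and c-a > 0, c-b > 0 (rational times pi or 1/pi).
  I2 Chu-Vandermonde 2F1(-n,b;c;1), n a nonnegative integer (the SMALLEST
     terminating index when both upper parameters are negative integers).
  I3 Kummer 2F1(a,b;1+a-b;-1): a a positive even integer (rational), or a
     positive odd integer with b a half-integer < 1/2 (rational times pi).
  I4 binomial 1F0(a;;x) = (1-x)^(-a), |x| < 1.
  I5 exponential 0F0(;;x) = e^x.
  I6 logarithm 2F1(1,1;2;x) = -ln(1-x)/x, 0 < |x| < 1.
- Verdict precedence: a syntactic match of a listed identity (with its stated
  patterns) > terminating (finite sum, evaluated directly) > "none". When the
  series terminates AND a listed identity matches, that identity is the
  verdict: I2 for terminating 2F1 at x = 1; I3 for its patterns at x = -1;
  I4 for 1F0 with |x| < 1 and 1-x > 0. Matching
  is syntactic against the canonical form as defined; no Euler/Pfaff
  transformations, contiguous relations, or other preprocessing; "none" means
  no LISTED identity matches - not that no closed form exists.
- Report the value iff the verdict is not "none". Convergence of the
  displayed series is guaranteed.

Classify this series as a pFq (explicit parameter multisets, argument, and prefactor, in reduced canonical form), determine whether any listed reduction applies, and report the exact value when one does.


With C = -\frac{7}{12}: the canonical form is 2F1(-\frac{7}{11}, 1; \frac{85}{22}; 1). Verdict: Gauss (I1, integer-parameter pattern) matches (x = 1: the Gamma ratio telescopes since c-a-b = 7/2 > 0 and a = 1 in Z>0). Hence: -\frac{21}{44}.

Structural cue: from the first term -\frac{7}{12}: the ratio is unreduced: k + 2/3 divides both sides (prefactor -7/12).
Step ratio: r(k) = 1 * (k-\frac{7}{11}) (k+1) / [(k+\frac{85}{22}) (k+1)] - rational in k, leading ratio 1; with t_0 = -\frac{7}{12}, classification follows.


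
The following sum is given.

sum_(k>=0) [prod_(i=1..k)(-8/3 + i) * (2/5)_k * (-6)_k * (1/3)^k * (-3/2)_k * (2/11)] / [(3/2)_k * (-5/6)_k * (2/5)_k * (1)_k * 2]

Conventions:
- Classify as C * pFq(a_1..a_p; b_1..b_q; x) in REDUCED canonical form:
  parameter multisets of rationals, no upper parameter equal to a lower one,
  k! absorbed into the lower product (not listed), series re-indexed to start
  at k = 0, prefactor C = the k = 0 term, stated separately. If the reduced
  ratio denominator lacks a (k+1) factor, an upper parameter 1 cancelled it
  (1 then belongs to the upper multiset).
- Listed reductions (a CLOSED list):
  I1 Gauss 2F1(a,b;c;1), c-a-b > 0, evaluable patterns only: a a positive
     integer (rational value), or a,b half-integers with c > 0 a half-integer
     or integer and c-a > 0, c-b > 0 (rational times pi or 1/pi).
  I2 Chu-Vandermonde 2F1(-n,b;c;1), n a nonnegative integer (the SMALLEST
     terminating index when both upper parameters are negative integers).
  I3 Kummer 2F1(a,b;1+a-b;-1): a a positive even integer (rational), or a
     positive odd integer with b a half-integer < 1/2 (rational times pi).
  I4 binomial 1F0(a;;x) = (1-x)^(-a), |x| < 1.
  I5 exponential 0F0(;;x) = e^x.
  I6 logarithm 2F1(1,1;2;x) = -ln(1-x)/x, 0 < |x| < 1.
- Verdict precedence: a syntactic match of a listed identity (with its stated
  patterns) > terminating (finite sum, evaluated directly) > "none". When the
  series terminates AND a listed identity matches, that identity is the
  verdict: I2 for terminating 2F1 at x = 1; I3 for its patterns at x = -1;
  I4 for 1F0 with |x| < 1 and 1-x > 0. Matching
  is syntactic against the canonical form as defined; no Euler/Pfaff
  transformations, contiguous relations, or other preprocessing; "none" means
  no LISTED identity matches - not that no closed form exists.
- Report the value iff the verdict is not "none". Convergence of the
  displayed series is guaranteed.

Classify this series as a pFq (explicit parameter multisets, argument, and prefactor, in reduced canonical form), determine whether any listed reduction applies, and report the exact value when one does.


First insight: t_0 being 1/11, the constant factors (C = 1/11) combine into one prefactor.
Adjacent-term ratio: r(k) = (1/3) * (k-6) (k-5/3) (k-3/2) / [(k-5/6) (k+3/2) (k+1)] - rational in k. x = (1/3); t_0 = 1/11; negate the roots.

x = 1/3 here; the reduced form reads 3F2, upper {-6, -5/3, -3/2}, lower {-5/6, 3/2}, C = 1/11. Verdict: terminating. (-6)_k vanishes past k = 6, leaving a 7-term sum, computed directly. Its exact value is 45030167459/208180737765.


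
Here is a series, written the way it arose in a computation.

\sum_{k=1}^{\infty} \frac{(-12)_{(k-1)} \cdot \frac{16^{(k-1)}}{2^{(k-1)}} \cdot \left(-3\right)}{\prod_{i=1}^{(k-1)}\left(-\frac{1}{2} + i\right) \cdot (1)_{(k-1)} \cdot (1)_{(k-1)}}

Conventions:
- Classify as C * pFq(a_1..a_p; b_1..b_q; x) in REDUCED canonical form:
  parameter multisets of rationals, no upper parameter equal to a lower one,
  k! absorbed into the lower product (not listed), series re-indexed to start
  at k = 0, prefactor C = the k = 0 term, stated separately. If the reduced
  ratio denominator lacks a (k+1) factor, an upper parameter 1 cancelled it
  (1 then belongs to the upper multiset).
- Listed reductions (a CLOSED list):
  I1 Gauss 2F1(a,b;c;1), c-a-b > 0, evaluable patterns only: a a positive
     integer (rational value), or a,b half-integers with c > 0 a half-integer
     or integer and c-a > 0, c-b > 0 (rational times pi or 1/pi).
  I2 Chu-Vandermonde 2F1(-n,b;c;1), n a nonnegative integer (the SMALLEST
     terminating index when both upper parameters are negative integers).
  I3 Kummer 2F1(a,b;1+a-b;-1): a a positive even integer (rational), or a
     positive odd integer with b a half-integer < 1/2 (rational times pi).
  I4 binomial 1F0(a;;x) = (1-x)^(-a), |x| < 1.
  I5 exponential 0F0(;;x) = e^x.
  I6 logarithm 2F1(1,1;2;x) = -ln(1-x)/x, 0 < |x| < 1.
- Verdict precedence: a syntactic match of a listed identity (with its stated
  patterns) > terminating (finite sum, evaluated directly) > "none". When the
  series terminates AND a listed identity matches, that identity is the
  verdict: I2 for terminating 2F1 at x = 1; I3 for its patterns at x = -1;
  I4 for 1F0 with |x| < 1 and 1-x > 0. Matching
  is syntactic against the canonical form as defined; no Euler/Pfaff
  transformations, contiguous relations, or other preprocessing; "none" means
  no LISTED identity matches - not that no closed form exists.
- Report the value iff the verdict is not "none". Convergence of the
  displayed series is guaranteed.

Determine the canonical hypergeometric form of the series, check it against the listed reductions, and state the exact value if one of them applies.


The series (x = 8) is 1F2: upper {-12}, lower {\frac{1}{2}, 1}, prefactor -3. Verdict: terminating - upper -12 stops the sum at k = 12; the 13 terms are added exactly. Exact value: \frac{1590115667202987877}{9861761756471625}.

Key observation: x = 8 and (1)_k (prefactor -3) is k! itself.
Ratio: r(k) = 8 * (k-12) / [(k+\frac{1}{2}) (k+1) (k+1)] - rational; roots negated = parameters, x = 8, C = -3.


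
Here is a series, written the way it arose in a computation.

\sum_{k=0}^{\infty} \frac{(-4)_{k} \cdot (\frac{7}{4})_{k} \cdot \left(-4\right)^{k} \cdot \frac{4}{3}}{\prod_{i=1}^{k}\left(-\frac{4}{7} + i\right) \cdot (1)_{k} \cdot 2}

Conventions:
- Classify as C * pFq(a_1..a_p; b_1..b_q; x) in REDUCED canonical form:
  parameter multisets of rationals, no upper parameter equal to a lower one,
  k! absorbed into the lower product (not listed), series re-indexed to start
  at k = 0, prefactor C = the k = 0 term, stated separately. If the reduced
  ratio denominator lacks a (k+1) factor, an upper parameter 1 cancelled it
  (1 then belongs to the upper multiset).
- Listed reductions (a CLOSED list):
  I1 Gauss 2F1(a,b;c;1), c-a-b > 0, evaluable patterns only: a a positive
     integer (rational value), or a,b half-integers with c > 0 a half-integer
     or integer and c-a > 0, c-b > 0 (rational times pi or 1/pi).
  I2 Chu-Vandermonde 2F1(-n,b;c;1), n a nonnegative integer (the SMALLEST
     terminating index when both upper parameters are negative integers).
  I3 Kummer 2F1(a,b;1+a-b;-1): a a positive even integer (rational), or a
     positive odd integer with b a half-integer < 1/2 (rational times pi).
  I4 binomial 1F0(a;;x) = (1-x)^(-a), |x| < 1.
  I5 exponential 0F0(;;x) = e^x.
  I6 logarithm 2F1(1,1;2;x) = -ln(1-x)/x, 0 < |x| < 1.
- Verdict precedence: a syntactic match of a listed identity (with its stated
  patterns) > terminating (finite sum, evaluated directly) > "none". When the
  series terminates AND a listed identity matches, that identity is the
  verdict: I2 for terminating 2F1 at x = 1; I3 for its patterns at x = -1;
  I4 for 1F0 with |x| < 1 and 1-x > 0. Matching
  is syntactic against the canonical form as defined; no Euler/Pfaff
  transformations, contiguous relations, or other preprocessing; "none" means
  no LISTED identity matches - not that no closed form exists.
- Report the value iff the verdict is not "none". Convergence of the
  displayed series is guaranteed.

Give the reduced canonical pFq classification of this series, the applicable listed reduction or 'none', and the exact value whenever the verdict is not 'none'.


Reduced: x = -4, 2F1, upper = {-4, \frac{7}{4}}, lower = {\frac{3}{7}}, C = \frac{2}{3}. Verdict: terminating. (-4)_k vanishes past k = 4, leaving a 5-term sum, computed directly. Its exact value is \frac{33590003}{6120}.

First insight: with t_0 = \frac{2}{3}, the lower running product (prefactor 2/3) is a rising factorial.
Step ratio: r(k) = -4 * (k-4) (k+\frac{7}{4}) / [(k+\frac{3}{7}) (k+1)] - rational in k, leading ratio -4; with t_0 = \frac{2}{3}, classification follows.


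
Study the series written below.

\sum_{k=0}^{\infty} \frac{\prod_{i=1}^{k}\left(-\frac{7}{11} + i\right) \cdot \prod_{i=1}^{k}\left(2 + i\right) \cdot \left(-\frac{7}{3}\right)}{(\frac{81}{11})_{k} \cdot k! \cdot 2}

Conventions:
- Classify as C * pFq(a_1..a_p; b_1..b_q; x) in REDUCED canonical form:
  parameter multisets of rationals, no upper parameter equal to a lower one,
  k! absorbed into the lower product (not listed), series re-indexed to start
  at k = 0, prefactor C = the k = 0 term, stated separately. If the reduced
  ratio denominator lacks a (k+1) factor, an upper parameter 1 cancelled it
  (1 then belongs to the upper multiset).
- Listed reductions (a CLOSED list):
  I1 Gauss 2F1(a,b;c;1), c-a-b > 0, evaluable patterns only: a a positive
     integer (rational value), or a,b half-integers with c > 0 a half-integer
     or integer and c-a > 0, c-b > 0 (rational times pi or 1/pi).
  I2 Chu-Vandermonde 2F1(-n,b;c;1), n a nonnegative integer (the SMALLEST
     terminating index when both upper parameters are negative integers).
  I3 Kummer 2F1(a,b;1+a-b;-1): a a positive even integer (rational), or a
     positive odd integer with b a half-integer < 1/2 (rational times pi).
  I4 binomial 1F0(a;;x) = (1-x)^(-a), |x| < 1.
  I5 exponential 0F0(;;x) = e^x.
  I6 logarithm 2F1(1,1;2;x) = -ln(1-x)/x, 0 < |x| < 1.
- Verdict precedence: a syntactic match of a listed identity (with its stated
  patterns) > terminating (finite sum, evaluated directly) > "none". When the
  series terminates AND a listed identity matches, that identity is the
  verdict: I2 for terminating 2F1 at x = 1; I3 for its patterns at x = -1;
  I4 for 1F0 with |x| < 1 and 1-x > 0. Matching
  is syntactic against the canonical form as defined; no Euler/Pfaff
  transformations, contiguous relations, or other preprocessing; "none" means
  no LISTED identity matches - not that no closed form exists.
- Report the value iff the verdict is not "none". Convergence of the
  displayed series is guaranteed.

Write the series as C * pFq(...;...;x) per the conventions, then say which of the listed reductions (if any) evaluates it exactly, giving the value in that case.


The tell: t_0 = -\frac{7}{6} here, and the running product (C = -7/6, x = 1) telescopes to a rising factorial.
Term ratio: r(k) = 1 * (k+\frac{4}{11}) (k+3) / [(k+\frac{81}{11}) (k+1)] - rational in k, leading ratio 1; with t_0 = -\frac{7}{6}, classification follows.

With C = -\frac{7}{6}: the canonical form is 2F1(\frac{4}{11}, 3; \frac{81}{11}; 1). Verdict: this is the Gauss summation I1 (x = 1: the Gamma ratio telescopes since c-a-b = 4 > 0 and a = 3 in Z>0). Hence: -\frac{5782}{3993}.


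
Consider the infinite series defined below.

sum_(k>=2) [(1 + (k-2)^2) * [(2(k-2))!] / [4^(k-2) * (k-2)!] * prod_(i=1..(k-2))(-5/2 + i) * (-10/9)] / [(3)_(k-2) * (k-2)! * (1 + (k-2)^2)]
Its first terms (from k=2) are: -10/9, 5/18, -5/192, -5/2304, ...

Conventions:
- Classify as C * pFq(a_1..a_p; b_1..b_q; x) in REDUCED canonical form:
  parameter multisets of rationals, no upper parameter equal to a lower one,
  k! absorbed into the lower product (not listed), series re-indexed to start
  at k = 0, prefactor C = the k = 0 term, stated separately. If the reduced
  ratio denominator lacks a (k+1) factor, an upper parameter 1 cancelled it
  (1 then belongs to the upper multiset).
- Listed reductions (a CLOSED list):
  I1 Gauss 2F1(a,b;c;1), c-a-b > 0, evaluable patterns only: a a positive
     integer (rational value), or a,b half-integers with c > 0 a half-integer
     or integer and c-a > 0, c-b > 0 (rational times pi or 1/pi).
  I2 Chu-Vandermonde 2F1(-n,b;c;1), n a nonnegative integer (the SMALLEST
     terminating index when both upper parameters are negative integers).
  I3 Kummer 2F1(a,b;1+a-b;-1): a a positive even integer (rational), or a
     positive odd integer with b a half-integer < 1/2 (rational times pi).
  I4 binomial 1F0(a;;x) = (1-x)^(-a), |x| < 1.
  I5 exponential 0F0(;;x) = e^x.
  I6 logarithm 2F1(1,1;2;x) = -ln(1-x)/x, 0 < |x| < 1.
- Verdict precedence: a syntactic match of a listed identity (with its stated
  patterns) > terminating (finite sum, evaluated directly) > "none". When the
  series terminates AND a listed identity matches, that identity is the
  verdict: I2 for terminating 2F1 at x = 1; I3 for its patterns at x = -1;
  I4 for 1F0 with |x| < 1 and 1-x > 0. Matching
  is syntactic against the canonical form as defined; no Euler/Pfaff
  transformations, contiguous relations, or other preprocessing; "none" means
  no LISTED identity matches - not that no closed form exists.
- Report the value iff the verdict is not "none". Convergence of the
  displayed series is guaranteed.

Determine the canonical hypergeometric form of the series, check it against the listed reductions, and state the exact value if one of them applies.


At argument 1: a 2F1 with upper {-3/2, 1/2}, lower {3}, scaled by C = -10/9. Verdict: this is Gauss (I1, half-integer pattern) (x = 1; upper {-3/2, 1/2} half-integers, c = 3 in the evaluable pattern). Exact value: (-512/189) / pi.

Key observation: x = 1 and the (2k)!/(4^k k!) block (prefactor -10/9) is the Pochhammer (1/2)_k.
Step ratio: r(k) = 1 * (k-3/2) (k+1/2) / [(k+3) (k+1)] - rational in k. x = 1; t_0 = -10/9; negate the roots.


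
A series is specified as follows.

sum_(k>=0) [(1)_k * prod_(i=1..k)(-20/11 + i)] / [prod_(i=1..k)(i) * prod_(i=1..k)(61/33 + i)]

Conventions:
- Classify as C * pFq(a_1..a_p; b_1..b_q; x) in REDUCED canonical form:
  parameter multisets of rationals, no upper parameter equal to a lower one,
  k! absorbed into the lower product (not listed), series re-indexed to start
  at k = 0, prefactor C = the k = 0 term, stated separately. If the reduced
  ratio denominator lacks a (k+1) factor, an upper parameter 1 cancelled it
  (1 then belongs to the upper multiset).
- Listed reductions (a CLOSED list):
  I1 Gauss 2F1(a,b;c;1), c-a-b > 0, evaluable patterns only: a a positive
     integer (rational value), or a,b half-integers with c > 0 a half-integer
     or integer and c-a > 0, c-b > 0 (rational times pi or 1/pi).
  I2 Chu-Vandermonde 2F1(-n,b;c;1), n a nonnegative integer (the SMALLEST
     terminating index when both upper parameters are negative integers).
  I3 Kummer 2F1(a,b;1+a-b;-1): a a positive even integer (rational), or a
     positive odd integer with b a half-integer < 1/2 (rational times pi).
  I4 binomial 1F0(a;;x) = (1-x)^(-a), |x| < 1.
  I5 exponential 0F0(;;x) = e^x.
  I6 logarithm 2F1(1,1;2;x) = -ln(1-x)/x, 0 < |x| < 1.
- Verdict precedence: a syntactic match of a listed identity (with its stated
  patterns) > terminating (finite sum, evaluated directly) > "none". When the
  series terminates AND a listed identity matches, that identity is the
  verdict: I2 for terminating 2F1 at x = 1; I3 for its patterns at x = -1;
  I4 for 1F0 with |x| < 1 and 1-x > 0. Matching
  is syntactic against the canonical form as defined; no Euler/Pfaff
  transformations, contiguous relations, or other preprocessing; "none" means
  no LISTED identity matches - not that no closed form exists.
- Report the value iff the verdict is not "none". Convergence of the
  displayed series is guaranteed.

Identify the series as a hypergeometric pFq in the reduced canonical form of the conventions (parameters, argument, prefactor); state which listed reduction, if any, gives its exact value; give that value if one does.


First insight: from the first term 1: the product of the first k integers (C = 1, x = 1) is k!.
Adjacent-term ratio: r(k) = 1 * (k-9/11) (k+1) / [(k+94/33) (k+1)] - rational in k, leading ratio 1; with t_0 = 1, classification follows.

x = 1 here; the reduced form reads 2F1, upper {-9/11, 1}, lower {94/33}, C = 1. Verdict (x = 1): the Gauss summation I1 applies (x = 1: the Gamma ratio telescopes since c-a-b = 8/3 > 0 and a = 1 in Z>0). Exact value: 61/88.


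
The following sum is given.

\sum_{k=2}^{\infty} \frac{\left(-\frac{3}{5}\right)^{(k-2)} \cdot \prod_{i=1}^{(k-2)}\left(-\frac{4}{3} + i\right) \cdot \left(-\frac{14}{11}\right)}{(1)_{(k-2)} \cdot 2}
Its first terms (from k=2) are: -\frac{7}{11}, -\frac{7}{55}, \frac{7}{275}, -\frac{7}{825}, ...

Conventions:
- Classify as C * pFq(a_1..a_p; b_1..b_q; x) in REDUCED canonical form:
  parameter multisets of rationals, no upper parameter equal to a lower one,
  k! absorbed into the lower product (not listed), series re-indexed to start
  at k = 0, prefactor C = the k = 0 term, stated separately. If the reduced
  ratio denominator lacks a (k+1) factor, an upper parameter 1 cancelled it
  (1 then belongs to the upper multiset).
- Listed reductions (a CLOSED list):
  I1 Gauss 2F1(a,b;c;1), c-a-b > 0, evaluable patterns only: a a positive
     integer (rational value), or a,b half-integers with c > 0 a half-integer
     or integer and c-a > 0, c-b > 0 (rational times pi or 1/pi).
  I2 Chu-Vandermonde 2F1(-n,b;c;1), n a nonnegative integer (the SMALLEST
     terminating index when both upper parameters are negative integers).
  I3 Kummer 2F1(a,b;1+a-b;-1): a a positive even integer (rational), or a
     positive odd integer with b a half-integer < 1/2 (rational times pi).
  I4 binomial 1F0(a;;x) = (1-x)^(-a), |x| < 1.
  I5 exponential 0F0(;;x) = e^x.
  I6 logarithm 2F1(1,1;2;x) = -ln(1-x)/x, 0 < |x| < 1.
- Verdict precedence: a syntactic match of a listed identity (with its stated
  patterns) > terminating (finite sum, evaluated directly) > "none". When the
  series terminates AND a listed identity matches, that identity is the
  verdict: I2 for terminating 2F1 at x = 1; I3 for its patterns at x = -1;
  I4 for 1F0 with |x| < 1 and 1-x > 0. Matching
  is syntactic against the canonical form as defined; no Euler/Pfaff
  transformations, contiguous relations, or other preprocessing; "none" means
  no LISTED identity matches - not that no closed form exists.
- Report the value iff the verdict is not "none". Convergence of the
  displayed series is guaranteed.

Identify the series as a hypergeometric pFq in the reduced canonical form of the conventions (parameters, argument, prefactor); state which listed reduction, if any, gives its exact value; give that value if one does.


With C = -\frac{7}{11}: the canonical form is 1F0(-\frac{1}{3}; -; -\frac{3}{5}). Verdict at x = -\frac{3}{5}: binomial (I4) matches (the 1F0 binomial series: exponent 1/3, x = -\frac{3}{5}). Hence: \left(-\frac{7}{11}\right) \cdot \left(\frac{8}{5}\right)^{\frac{1}{3}}.

First insight: from the first term -\frac{7}{11}: the running product (C = -7/11) telescopes to a rising factorial.
Ratio: r(k) = -\frac{3}{5} * (k-\frac{1}{3}) / [(k+1)] ; factor over Q: parameters, x = -\frac{3}{5}, and C = -\frac{7}{11}.


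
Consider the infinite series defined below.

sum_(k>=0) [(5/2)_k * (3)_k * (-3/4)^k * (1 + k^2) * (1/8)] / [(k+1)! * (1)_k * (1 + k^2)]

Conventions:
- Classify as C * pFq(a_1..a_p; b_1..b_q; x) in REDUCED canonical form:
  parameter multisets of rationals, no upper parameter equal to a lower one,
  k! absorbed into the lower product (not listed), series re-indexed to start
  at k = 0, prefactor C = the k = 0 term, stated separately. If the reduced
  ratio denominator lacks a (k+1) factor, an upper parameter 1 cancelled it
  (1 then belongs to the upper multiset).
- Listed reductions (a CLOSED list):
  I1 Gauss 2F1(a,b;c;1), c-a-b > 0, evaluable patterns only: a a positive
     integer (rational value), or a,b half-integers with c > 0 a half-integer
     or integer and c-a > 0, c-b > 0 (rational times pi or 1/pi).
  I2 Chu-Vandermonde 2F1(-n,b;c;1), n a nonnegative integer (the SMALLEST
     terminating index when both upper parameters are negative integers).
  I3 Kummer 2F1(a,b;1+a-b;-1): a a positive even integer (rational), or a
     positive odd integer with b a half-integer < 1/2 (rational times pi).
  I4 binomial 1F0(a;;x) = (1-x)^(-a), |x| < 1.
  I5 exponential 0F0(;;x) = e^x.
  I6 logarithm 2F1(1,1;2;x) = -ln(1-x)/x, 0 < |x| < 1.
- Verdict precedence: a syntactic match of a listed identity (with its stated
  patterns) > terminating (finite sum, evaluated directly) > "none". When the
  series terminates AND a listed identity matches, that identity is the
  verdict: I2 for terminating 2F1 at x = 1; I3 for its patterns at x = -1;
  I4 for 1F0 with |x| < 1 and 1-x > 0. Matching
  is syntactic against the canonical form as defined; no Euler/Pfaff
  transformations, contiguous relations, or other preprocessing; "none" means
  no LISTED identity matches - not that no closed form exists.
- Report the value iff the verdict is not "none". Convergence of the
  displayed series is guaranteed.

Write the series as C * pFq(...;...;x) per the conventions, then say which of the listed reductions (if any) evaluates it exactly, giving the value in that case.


The series (x = -3/4) is 2F1: upper {5/2, 3}, lower {2}, prefactor 1/8. Verdict: none - this 2F1 at x = -3/4 matches no listed pattern, and upper {5/2, 3} holds no stopper.

First insight: from the first term 1/8: the factor k^2 + 1 cancels (top and bottom), leaving C = 1/8.
Term ratio: r(k) = (-3/4) * (k+5/2) (k+3) / [(k+2) (k+1)] - rational; roots negated = parameters, x = (-3/4), C = 1/8.
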